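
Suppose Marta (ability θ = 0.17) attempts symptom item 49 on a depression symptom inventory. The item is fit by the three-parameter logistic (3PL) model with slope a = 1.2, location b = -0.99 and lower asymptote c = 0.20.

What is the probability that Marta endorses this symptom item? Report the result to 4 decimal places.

0.8407

P(θ) = c + (1 − c) · 1 / (1 + exp(−a(θ − b)))
Exponent: 1.2 × (0.17 − (-0.99)) = 1.3920
1/(1 + e^{-1.3920}) = 0.8009
P = 0.20 + 0.80 × 0.8009 = 0.8407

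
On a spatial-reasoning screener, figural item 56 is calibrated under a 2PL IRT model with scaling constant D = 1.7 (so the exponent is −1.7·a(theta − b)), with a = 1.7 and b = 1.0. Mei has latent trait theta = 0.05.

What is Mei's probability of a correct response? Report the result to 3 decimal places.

0.060

P(theta) = 1 / (1 + exp(−D·a(theta − b)))
Exponent: 1.7 × 1.7 × (0.05 − 1.0) = -2.7455
1/(1 + e^{2.7455}) = 0.0603
P = 0.0603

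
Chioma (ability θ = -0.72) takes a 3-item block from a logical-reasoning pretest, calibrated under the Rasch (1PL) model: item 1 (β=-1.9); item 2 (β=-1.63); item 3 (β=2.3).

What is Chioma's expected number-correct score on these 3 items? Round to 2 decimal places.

P(θ) = 1 / (1 + exp(−(θ − β)))
P_1 = 1/(1+e^{-1.1800}) = 0.7649
P_2 = 1/(1+e^{-0.9100}) = 0.7130
P_3 = 1/(1+e^{3.0200}) = 0.0465
E[score] = 0.7649 + 0.7130 + 0.0465 = 1.5245

1.52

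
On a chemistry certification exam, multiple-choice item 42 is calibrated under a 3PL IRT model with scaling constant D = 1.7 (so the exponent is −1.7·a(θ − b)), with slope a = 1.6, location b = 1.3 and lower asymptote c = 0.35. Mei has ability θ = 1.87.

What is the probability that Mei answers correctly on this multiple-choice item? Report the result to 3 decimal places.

P(θ) = c + (1 − c) · 1 / (1 + exp(−D·a(θ − b)))
Exponent: 1.7 × 1.6 × (1.87 − 1.3) = 1.5504
1/(1 + e^{-1.5504}) = 0.8250
P = 0.35 + 0.65 × 0.8250 = 0.8862

0.886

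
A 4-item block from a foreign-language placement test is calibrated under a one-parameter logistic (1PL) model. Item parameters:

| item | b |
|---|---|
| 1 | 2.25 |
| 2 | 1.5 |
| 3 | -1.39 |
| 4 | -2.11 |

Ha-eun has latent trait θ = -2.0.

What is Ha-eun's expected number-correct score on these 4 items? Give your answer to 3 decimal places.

0.923

P(θ) = 1 / (1 + exp(−(θ − b)))
P_1 = 1/(1+e^{4.2500}) = 0.0141
P_2 = 1/(1+e^{3.5000}) = 0.0293
P_3 = 1/(1+e^{0.6100}) = 0.3521
P_4 = 1/(1+e^{-0.1100}) = 0.5275
E[score] = 0.0141 + 0.0293 + 0.3521 + 0.5275 = 0.9229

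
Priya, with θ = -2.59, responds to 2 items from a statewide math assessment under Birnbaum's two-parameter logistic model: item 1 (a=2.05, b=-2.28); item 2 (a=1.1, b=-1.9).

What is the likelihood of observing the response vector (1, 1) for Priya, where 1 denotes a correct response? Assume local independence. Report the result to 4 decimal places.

0.1104

P(θ) = 1 / (1 + exp(−a(θ − b)))
P_1 = 1/(1+e^{0.6355}) = 0.3463
P_2 = 1/(1+e^{0.7590}) = 0.3189
L = P_1 × P_2 = 0.3463 × 0.3189 = 0.11041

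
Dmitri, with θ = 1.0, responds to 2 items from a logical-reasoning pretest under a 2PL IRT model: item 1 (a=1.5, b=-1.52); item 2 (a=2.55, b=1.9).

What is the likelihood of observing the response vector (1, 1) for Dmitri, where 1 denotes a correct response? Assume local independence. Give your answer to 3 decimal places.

0.089

P(θ) = 1 / (1 + exp(−a(θ − b)))
P_1 = 1/(1+e^{-3.7800}) = 0.9777
P_2 = 1/(1+e^{2.2950}) = 0.0915
L = P_1 × P_2 = 0.9777 × 0.0915 = 0.08950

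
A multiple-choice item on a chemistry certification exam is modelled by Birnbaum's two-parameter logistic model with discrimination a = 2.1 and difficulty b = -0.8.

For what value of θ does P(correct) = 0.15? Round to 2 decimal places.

P(θ) = 1 / (1 + exp(−a(θ − b)))
logit = ln(0.1500/0.8500) = -1.7346
θ = b + logit/(a) = -0.8 + (-1.7346)/2.1000 = -1.6260

-1.63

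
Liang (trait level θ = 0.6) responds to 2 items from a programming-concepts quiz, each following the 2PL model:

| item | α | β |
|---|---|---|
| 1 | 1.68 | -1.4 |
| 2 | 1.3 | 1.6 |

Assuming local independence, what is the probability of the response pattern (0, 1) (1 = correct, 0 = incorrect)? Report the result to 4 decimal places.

P(θ) = 1 / (1 + exp(−α(θ − β)))
P_1 = 1/(1+e^{-3.3600}) = 0.9664
P_2 = 1/(1+e^{1.3000}) = 0.2142
L = (1−P_1) × P_2 = 0.0336 × 0.2142 = 0.00719

0.0072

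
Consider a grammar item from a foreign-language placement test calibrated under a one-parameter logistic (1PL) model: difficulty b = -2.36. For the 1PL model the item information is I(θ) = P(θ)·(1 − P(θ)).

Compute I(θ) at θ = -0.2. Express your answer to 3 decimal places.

0.093

P = 1/(1+e^{-2.1600}) = 0.8966
P(1−P) = 0.8966 × 0.1034 = 0.0927
I = P(1−P) = 0.09271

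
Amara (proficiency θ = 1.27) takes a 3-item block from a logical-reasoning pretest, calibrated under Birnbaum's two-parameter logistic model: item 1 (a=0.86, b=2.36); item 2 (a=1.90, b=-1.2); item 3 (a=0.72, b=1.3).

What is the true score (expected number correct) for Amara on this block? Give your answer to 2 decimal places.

P(θ) = 1 / (1 + exp(−a(θ − b)))
P_1 = 1/(1+e^{0.9374}) = 0.2814
P_2 = 1/(1+e^{-4.6930}) = 0.9909
P_3 = 1/(1+e^{0.0216}) = 0.4946
E[score] = 0.2814 + 0.9909 + 0.4946 = 1.7670

1.77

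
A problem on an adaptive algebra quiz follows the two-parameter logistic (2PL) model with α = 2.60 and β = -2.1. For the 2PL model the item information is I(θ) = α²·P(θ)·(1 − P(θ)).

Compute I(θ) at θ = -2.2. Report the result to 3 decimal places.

1.662

P = 1/(1+e^{0.2600}) = 0.4354
P(1−P) = 0.4354 × 0.5646 = 0.2458
I = α² × P(1−P) = 2.60² × 0.2458 = 1.66176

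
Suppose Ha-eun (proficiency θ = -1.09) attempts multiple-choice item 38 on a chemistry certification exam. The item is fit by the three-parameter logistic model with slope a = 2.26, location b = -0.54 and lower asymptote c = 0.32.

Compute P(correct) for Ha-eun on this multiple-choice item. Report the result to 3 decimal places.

P(θ) = c + (1 − c) · 1 / (1 + exp(−a(θ − b)))
Exponent: 2.26 × (-1.09 − (-0.54)) = -1.2430
1/(1 + e^{1.2430}) = 0.2239
P = 0.32 + 0.68 × 0.2239 = 0.4723

0.472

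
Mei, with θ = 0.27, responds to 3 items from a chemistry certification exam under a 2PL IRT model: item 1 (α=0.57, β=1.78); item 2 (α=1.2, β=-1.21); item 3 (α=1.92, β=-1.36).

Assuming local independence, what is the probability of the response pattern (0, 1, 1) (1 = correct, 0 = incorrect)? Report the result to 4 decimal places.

0.5759

P(θ) = 1 / (1 + exp(−α(θ − β)))
P_1 = 1/(1+e^{0.8607}) = 0.2972
P_2 = 1/(1+e^{-1.7760}) = 0.8552
P_3 = 1/(1+e^{-3.1296}) = 0.9581
L = (1−P_1) × P_2 × P_3 = 0.7028 × 0.8552 × 0.9581 = 0.57586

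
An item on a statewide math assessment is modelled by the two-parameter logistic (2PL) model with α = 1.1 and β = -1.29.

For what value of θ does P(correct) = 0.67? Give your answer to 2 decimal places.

P(θ) = 1 / (1 + exp(−α(θ − β)))
logit = ln(0.6700/0.3300) = 0.7082
θ = β + logit/(α) = -1.29 + 0.7082/1.1000 = -0.6462

-0.65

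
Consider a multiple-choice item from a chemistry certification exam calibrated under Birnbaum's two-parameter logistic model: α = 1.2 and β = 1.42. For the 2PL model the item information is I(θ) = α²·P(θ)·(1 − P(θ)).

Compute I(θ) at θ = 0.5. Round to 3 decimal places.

0.269

P = 1/(1+e^{1.1040}) = 0.2490
P(1−P) = 0.2490 × 0.7510 = 0.1870
I = α² × P(1−P) = 1.2² × 0.1870 = 0.26927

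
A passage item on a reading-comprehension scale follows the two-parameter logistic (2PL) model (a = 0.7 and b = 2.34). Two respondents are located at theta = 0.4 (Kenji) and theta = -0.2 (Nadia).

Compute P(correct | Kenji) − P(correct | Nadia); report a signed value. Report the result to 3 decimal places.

P(theta) = 1 / (1 + exp(−a(theta − b)))
P(Kenji) = 0.2046  [exponent -1.3580]
P(Nadia) = 0.1446  [exponent -1.7780]
Difference = 0.2046 − 0.1446 = 0.0600

0.060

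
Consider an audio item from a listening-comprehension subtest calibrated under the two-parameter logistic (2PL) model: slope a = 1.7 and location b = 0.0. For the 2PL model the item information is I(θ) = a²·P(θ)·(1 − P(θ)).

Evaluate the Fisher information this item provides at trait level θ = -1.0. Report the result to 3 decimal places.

0.377

P = 1/(1+e^{1.7000}) = 0.1545
P(1−P) = 0.1545 × 0.8455 = 0.1306
I = a² × P(1−P) = 1.7² × 0.1306 = 0.37745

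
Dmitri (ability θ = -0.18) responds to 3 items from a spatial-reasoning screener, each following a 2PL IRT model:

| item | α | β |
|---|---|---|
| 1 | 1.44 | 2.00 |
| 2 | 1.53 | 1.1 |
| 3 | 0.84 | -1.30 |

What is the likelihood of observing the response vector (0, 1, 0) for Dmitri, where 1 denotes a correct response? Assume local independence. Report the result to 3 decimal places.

0.033

P(θ) = 1 / (1 + exp(−α(θ − β)))
P_1 = 1/(1+e^{3.1392}) = 0.0415
P_2 = 1/(1+e^{1.9584}) = 0.1236
P_3 = 1/(1+e^{-0.9408}) = 0.7193
L = (1−P_1) × P_2 × (1−P_3) = 0.9585 × 0.1236 × 0.2807 = 0.03327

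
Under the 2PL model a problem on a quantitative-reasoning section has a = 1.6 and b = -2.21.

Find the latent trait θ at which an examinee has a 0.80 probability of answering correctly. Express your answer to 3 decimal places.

-1.344

P(θ) = 1 / (1 + exp(−a(θ − b)))
logit = ln(0.8000/0.2000) = 1.3863
θ = b + logit/(a) = -2.21 + 1.3863/1.6000 = -1.3436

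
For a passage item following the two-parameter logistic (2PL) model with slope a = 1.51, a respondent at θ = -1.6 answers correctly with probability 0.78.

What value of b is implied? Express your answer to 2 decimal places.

P(θ) = 1 / (1 + exp(−a(θ − b)))
logit(0.78) = ln(0.78/0.22) = 1.2657
b = θ − logit/(a) = -1.6 − 1.2657/1.5100 = -2.4382

-2.44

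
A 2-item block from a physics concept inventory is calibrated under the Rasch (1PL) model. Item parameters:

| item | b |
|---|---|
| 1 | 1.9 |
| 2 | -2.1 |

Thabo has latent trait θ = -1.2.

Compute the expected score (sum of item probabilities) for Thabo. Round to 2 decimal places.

0.75

P(θ) = 1 / (1 + exp(−(θ − b)))
P_1 = 1/(1+e^{3.1000}) = 0.0431
P_2 = 1/(1+e^{-0.9000}) = 0.7109
E[score] = 0.0431 + 0.7109 = 0.7541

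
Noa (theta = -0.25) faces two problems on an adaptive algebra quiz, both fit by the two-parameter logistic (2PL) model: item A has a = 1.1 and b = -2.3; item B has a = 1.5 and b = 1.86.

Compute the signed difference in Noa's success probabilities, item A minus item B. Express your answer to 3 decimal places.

P(theta) = 1 / (1 + exp(−a(theta − b)))
P_A = 0.9051
P_B = 0.0405
P_A − P_B = 0.8646

0.865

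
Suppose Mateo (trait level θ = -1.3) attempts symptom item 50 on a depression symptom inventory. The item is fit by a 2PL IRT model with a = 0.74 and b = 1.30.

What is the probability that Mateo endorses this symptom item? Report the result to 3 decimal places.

P(θ) = 1 / (1 + exp(−a(θ − b)))
Exponent: 0.74 × (-1.3 − 1.30) = -1.9240
1/(1 + e^{1.9240}) = 0.1274

0.127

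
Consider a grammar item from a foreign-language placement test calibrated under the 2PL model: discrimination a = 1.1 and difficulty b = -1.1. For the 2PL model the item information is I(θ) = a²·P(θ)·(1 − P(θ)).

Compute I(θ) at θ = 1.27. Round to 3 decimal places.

P = 1/(1+e^{-2.6070}) = 0.9313
P(1−P) = 0.9313 × 0.0687 = 0.0640
I = a² × P(1−P) = 1.1² × 0.0640 = 0.07740

0.077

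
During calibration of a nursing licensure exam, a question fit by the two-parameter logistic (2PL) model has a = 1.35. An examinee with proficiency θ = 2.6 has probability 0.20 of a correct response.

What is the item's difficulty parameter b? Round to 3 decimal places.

3.627

P(θ) = 1 / (1 + exp(−a(θ − b)))
logit(0.20) = ln(0.20/0.80) = -1.3863
b = θ − logit/(a) = 2.6 − (-1.3863)/1.3500 = 3.6269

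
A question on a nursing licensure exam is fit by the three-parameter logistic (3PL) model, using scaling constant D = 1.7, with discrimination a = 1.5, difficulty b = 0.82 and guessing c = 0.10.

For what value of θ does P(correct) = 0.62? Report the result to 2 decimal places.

P(θ) = c + (1 − c) · 1 / (1 + exp(−D·a(θ − b)))
Remove guessing floor: (0.62 − 0.10)/(1 − 0.10) = 0.5778
logit = ln(0.5778/0.4222) = 0.3137
θ = b + logit/(1.7·a) = 0.82 + 0.3137/2.5500 = 0.9430

0.94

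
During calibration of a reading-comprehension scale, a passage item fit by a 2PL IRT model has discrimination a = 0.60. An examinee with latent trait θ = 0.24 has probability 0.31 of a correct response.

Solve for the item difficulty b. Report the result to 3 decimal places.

1.574

P(θ) = 1 / (1 + exp(−a(θ − b)))
logit(0.31) = ln(0.31/0.69) = -0.8001
b = θ − logit/(a) = 0.24 − (-0.8001)/0.6000 = 1.5735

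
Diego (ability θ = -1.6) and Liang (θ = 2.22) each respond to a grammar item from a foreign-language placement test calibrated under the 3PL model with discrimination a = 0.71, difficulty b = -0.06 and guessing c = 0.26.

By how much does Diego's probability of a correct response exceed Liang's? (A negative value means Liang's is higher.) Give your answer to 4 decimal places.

P(θ) = c + (1 − c) · 1 / (1 + exp(−a(θ − b)))
P(Diego) = 0.4457  [exponent -1.0934]
P(Liang) = 0.8776  [exponent 1.6188]
Difference = 0.4457 − 0.8776 = -0.4319

-0.4319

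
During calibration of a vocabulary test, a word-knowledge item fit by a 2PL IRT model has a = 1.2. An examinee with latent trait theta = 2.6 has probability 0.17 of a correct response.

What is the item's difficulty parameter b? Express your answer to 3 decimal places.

P(theta) = 1 / (1 + exp(−a(theta − b)))
logit(0.17) = ln(0.17/0.83) = -1.5856
b = theta − logit/(a) = 2.6 − (-1.5856)/1.2000 = 3.9214

3.921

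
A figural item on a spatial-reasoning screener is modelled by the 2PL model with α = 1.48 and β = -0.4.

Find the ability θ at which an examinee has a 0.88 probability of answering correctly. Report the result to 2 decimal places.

0.95

P(θ) = 1 / (1 + exp(−α(θ − β)))
logit = ln(0.8800/0.1200) = 1.9924
θ = β + logit/(α) = -0.4 + 1.9924/1.4800 = 0.9462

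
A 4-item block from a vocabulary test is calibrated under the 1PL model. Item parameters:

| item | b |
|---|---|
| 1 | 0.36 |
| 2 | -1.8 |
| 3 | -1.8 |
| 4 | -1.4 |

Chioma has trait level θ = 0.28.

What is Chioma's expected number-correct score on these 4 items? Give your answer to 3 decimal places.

P(θ) = 1 / (1 + exp(−(θ − b)))
P_1 = 1/(1+e^{0.0800}) = 0.4800
P_2 = 1/(1+e^{-2.0800}) = 0.8889
P_3 = 1/(1+e^{-2.0800}) = 0.8889
P_4 = 1/(1+e^{-1.6800}) = 0.8429
E[score] = 0.4800 + 0.8889 + 0.8889 + 0.8429 = 3.1008

3.101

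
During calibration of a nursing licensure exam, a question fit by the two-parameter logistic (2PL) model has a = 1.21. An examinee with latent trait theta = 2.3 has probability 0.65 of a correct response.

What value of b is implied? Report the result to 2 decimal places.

P(theta) = 1 / (1 + exp(−a(theta − b)))
logit(0.65) = ln(0.65/0.35) = 0.6190
b = theta − logit/(a) = 2.3 − 0.6190/1.2100 = 1.7884

1.79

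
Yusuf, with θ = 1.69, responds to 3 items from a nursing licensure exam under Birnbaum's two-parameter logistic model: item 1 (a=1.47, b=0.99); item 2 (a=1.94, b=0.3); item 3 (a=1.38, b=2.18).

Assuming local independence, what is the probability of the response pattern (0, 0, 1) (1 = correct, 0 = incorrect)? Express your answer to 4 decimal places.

P(θ) = 1 / (1 + exp(−a(θ − b)))
P_1 = 1/(1+e^{-1.0290}) = 0.7367
P_2 = 1/(1+e^{-2.6966}) = 0.9368
P_3 = 1/(1+e^{0.6762}) = 0.3371
L = (1−P_1) × (1−P_2) × P_3 = 0.2633 × 0.0632 × 0.3371 = 0.00561

0.0056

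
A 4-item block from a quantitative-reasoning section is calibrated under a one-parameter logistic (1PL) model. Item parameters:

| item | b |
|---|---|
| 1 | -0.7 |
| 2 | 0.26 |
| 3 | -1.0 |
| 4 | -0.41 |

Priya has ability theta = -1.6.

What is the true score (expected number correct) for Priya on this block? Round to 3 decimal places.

P(theta) = 1 / (1 + exp(−(theta − b)))
P_1 = 1/(1+e^{0.9000}) = 0.2891
P_2 = 1/(1+e^{1.8600}) = 0.1347
P_3 = 1/(1+e^{0.6000}) = 0.3543
P_4 = 1/(1+e^{1.1900}) = 0.2333
E[score] = 0.2891 + 0.1347 + 0.3543 + 0.2333 = 1.0114

1.011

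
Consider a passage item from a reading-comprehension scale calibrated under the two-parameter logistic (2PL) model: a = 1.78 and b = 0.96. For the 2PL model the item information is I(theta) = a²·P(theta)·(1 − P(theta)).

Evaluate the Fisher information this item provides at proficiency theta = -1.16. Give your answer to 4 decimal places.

0.0695

P = 1/(1+e^{3.7736}) = 0.0225
P(1−P) = 0.0225 × 0.9775 = 0.0219
I = a² × P(1−P) = 1.78² × 0.0219 = 0.06954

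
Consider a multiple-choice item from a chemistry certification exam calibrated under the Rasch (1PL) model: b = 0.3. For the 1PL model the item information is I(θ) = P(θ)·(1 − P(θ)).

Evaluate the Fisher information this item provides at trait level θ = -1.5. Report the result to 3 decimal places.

P = 1/(1+e^{1.8000}) = 0.1419
P(1−P) = 0.1419 × 0.8581 = 0.1217
I = P(1−P) = 0.12173

0.122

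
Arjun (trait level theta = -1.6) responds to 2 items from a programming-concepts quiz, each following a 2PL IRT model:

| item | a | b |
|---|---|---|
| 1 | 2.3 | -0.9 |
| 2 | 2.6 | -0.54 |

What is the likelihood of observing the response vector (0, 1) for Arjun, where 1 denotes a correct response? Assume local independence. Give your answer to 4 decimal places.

0.0498

P(theta) = 1 / (1 + exp(−a(theta − b)))
P_1 = 1/(1+e^{1.6100}) = 0.1666
P_2 = 1/(1+e^{2.7560}) = 0.0597
L = (1−P_1) × P_2 = 0.8334 × 0.0597 = 0.04980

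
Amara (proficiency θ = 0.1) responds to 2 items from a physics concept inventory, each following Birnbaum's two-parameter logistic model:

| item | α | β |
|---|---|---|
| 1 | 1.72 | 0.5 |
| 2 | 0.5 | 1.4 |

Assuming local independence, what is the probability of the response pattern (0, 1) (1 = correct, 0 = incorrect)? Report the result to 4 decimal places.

P(θ) = 1 / (1 + exp(−α(θ − β)))
P_1 = 1/(1+e^{0.6880}) = 0.3345
P_2 = 1/(1+e^{0.6500}) = 0.3430
L = (1−P_1) × P_2 = 0.6655 × 0.3430 = 0.22827

0.2283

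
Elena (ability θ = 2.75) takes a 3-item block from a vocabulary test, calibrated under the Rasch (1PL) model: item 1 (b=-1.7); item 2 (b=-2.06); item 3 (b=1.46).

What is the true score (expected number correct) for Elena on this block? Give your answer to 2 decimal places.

P(θ) = 1 / (1 + exp(−(θ − b)))
P_1 = 1/(1+e^{-4.4500}) = 0.9885
P_2 = 1/(1+e^{-4.8100}) = 0.9919
P_3 = 1/(1+e^{-1.2900}) = 0.7841
E[score] = 0.9885 + 0.9919 + 0.7841 = 2.7645

2.76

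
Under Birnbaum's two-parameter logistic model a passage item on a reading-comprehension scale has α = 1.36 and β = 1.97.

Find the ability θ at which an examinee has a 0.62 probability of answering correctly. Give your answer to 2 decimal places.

2.33

P(θ) = 1 / (1 + exp(−α(θ − β)))
logit = ln(0.6200/0.3800) = 0.4895
θ = β + logit/(α) = 1.97 + 0.4895/1.3600 = 2.3300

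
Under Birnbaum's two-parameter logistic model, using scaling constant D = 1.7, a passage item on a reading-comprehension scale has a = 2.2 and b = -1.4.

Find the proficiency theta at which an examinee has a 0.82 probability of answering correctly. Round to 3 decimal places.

-0.995

P(theta) = 1 / (1 + exp(−D·a(theta − b)))
logit = ln(0.8200/0.1800) = 1.5163
theta = b + logit/(1.7·a) = -1.4 + 1.5163/3.7400 = -0.9946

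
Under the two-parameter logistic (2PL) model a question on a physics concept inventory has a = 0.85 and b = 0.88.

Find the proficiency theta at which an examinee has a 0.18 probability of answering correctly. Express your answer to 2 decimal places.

P(theta) = 1 / (1 + exp(−a(theta − b)))
logit = ln(0.1800/0.8200) = -1.5163
theta = b + logit/(a) = 0.88 + (-1.5163)/0.8500 = -0.9039

-0.90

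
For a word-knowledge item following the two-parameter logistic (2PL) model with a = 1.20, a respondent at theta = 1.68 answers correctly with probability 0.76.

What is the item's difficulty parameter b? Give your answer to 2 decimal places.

P(theta) = 1 / (1 + exp(−a(theta − b)))
logit(0.76) = ln(0.76/0.24) = 1.1527
b = theta − logit/(a) = 1.68 − 1.1527/1.2000 = 0.7194

0.72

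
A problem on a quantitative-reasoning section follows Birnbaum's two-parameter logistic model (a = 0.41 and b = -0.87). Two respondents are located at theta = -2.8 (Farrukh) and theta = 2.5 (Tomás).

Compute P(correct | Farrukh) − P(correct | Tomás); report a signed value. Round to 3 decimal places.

-0.487

P(theta) = 1 / (1 + exp(−a(theta − b)))
P(Farrukh) = 0.3119  [exponent -0.7913]
P(Tomás) = 0.7993  [exponent 1.3817]
Difference = 0.3119 − 0.7993 = -0.4874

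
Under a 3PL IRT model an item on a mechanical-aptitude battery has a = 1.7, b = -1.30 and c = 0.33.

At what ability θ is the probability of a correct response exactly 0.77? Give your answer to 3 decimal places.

-0.918

P(θ) = c + (1 − c) · 1 / (1 + exp(−a(θ − b)))
Remove guessing floor: (0.77 − 0.33)/(1 − 0.33) = 0.6567
logit = ln(0.6567/0.3433) = 0.6487
θ = b + logit/(a) = -1.30 + 0.6487/1.7000 = -0.9184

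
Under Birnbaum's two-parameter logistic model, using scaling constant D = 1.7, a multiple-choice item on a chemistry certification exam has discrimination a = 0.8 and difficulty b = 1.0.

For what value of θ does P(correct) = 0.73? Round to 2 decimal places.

1.73

P(θ) = 1 / (1 + exp(−D·a(θ − b)))
logit = ln(0.7300/0.2700) = 0.9946
θ = b + logit/(1.7·a) = 1.0 + 0.9946/1.3600 = 1.7313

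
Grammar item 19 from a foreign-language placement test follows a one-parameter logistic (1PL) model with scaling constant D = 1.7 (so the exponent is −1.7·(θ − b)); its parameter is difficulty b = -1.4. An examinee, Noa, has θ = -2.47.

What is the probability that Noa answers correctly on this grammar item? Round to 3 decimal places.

0.140

P(θ) = 1 / (1 + exp(−D·(θ − b)))
Exponent: 1.7 × (-2.47 − (-1.4)) = -1.8190
1/(1 + e^{1.8190}) = 0.1396
P = 0.1396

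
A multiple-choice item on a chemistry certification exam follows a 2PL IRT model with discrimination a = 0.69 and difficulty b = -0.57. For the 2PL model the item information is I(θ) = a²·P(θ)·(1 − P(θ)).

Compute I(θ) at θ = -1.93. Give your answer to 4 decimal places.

P = 1/(1+e^{0.9384}) = 0.2812
P(1−P) = 0.2812 × 0.7188 = 0.2021
I = a² × P(1−P) = 0.69² × 0.2021 = 0.09624

0.0962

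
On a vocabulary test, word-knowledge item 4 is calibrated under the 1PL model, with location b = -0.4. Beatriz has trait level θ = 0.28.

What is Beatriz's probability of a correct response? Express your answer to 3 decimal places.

P(θ) = 1 / (1 + exp(−(θ − b)))
Exponent: (0.28 − (-0.4)) = 0.6800
1/(1 + e^{-0.6800}) = 0.6637
P = 0.6637

0.664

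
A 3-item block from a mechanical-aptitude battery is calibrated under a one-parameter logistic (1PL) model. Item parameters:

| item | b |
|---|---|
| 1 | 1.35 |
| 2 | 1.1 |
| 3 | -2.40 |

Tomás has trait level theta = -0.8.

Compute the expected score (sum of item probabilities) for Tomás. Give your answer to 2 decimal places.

P(theta) = 1 / (1 + exp(−(theta − b)))
P_1 = 1/(1+e^{2.1500}) = 0.1043
P_2 = 1/(1+e^{1.9000}) = 0.1301
P_3 = 1/(1+e^{-1.6000}) = 0.8320
E[score] = 0.1043 + 0.1301 + 0.8320 = 1.0665

1.07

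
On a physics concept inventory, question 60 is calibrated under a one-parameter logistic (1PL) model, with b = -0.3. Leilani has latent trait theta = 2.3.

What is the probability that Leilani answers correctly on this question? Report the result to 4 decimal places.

P(theta) = 1 / (1 + exp(−(theta − b)))
Exponent: (2.3 − (-0.3)) = 2.6000
1/(1 + e^{-2.6000}) = 0.9309
P = 0.9309

0.9309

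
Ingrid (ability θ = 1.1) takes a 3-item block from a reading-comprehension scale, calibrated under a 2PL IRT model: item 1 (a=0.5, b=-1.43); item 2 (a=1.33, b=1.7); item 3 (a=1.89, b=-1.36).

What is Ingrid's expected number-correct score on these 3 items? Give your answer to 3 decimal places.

2.081

P(θ) = 1 / (1 + exp(−a(θ − b)))
P_1 = 1/(1+e^{-1.2650}) = 0.7799
P_2 = 1/(1+e^{0.7980}) = 0.3105
P_3 = 1/(1+e^{-4.6494}) = 0.9905
E[score] = 0.7799 + 0.3105 + 0.9905 = 2.0809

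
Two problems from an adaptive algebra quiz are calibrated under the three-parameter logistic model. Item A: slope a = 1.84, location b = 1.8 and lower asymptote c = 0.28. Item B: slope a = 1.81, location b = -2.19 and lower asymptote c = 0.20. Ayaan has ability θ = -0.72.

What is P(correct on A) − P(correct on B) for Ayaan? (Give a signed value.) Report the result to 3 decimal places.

P(θ) = c + (1 − c) · 1 / (1 + exp(−a(θ − b)))
P_A = 0.2869
P_B = 0.9477
P_A − P_B = -0.6608

-0.661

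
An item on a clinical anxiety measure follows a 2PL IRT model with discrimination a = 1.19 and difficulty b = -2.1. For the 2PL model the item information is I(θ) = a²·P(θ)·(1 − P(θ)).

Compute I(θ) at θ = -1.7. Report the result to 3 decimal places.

0.335

P = 1/(1+e^{-0.4760}) = 0.6168
P(1−P) = 0.6168 × 0.3832 = 0.2364
I = a² × P(1−P) = 1.19² × 0.2364 = 0.33471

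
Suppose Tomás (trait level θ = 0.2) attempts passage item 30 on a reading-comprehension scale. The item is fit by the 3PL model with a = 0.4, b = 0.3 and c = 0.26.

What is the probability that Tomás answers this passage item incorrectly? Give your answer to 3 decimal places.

0.377

P(θ) = c + (1 − c) · 1 / (1 + exp(−a(θ − b)))
Exponent: 0.4 × (0.2 − 0.3) = -0.0400
1/(1 + e^{0.0400}) = 0.4900
P = 0.26 + 0.74 × 0.4900 = 0.6226
P(incorrect) = 1 − 0.6226 = 0.3774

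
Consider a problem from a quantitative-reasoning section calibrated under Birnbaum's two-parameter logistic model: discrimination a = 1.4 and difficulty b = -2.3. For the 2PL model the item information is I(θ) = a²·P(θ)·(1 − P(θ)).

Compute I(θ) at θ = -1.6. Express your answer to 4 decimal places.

P = 1/(1+e^{-0.9800}) = 0.7271
P(1−P) = 0.7271 × 0.2729 = 0.1984
I = a² × P(1−P) = 1.4² × 0.1984 = 0.38891

0.3889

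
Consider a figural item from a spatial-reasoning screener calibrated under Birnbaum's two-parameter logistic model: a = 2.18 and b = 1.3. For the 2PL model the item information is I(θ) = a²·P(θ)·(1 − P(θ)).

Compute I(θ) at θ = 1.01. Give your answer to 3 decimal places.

P = 1/(1+e^{0.6322}) = 0.3470
P(1−P) = 0.3470 × 0.6530 = 0.2266
I = a² × P(1−P) = 2.18² × 0.2266 = 1.07687

1.077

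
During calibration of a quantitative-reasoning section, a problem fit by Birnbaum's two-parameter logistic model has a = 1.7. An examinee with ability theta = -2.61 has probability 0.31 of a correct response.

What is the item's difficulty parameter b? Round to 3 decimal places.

-2.139

P(theta) = 1 / (1 + exp(−a(theta − b)))
logit(0.31) = ln(0.31/0.69) = -0.8001
b = theta − logit/(a) = -2.61 − (-0.8001)/1.7000 = -2.1393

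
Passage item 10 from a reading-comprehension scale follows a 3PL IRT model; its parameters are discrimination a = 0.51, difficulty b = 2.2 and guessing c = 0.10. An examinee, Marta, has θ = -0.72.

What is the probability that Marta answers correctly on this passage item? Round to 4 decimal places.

0.2656

P(θ) = c + (1 − c) · 1 / (1 + exp(−a(θ − b)))
Exponent: 0.51 × (-0.72 − 2.2) = -1.4892
1/(1 + e^{1.4892}) = 0.1840
P = 0.10 + 0.90 × 0.1840 = 0.2656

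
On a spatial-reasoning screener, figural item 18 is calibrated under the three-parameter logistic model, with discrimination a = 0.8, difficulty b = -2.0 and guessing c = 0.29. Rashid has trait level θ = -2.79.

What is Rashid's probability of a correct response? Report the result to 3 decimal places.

0.536

P(θ) = c + (1 − c) · 1 / (1 + exp(−a(θ − b)))
Exponent: 0.8 × (-2.79 − (-2.0)) = -0.6320
1/(1 + e^{0.6320}) = 0.3471
P = 0.29 + 0.71 × 0.3471 = 0.5364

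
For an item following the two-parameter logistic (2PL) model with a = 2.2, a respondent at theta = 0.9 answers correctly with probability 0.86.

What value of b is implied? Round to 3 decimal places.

0.075

P(theta) = 1 / (1 + exp(−a(theta − b)))
logit(0.86) = ln(0.86/0.14) = 1.8153
b = theta − logit/(a) = 0.9 − 1.8153/2.2000 = 0.0749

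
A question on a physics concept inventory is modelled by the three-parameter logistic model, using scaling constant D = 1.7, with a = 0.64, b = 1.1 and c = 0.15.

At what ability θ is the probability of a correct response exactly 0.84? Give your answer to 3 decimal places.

2.443

P(θ) = c + (1 − c) · 1 / (1 + exp(−D·a(θ − b)))
Remove guessing floor: (0.84 − 0.15)/(1 − 0.15) = 0.8118
logit = ln(0.8118/0.1882) = 1.4615
θ = b + logit/(1.7·a) = 1.1 + 1.4615/1.0880 = 2.4433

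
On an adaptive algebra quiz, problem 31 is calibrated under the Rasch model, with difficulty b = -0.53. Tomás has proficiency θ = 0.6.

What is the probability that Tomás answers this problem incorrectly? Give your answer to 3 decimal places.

0.244

P(θ) = 1 / (1 + exp(−(θ − b)))
Exponent: (0.6 − (-0.53)) = 1.1300
1/(1 + e^{-1.1300}) = 0.7558
P = 0.7558
P(incorrect) = 1 − 0.7558 = 0.2442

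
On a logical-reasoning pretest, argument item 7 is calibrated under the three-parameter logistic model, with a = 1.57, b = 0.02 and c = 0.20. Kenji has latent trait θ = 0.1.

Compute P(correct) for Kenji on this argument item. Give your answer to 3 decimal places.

P(θ) = c + (1 − c) · 1 / (1 + exp(−a(θ − b)))
Exponent: 1.57 × (0.1 − 0.02) = 0.1256
1/(1 + e^{-0.1256}) = 0.5314
P = 0.20 + 0.80 × 0.5314 = 0.6251

0.625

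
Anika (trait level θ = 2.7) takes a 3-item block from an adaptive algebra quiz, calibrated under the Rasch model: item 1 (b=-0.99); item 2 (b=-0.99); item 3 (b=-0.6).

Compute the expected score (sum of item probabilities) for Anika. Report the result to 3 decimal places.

P(θ) = 1 / (1 + exp(−(θ − b)))
P_1 = 1/(1+e^{-3.6900}) = 0.9756
P_2 = 1/(1+e^{-3.6900}) = 0.9756
P_3 = 1/(1+e^{-3.3000}) = 0.9644
E[score] = 0.9756 + 0.9756 + 0.9644 = 2.9157

2.916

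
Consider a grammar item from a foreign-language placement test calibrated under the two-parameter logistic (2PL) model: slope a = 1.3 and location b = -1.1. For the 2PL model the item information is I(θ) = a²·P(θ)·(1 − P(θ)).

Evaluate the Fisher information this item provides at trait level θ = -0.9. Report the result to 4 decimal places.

P = 1/(1+e^{-0.2600}) = 0.5646
P(1−P) = 0.5646 × 0.4354 = 0.2458
I = a² × P(1−P) = 1.3² × 0.2458 = 0.41544

0.4154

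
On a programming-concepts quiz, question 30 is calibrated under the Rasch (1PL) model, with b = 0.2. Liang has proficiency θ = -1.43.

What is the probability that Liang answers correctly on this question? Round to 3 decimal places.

P(θ) = 1 / (1 + exp(−(θ − b)))
Exponent: (-1.43 − 0.2) = -1.6300
1/(1 + e^{1.6300}) = 0.1638
P = 0.1638

0.164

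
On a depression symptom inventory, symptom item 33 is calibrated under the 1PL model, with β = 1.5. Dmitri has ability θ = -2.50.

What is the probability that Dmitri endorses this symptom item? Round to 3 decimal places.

P(θ) = 1 / (1 + exp(−(θ − β)))
Exponent: (-2.50 − 1.5) = -4.0000
1/(1 + e^{4.0000}) = 0.0180
P = 0.0180

0.018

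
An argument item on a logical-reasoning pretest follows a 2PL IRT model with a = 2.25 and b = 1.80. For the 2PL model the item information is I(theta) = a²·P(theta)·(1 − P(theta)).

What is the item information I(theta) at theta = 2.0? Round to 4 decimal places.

1.2037

P = 1/(1+e^{-0.4500}) = 0.6106
P(1−P) = 0.6106 × 0.3894 = 0.2378
I = a² × P(1−P) = 2.25² × 0.2378 = 1.20365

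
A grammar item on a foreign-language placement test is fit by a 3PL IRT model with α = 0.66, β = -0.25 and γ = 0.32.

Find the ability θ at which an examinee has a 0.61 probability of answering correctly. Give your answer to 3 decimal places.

-0.699

P(θ) = γ + (1 − γ) · 1 / (1 + exp(−α(θ − β)))
Remove guessing floor: (0.61 − 0.32)/(1 − 0.32) = 0.4265
logit = ln(0.4265/0.5735) = -0.2963
θ = β + logit/(α) = -0.25 + (-0.2963)/0.6600 = -0.6989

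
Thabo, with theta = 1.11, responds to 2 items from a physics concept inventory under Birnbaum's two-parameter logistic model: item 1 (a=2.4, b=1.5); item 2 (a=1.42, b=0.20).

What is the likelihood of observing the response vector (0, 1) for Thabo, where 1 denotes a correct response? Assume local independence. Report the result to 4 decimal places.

0.5635

P(theta) = 1 / (1 + exp(−a(theta − b)))
P_1 = 1/(1+e^{0.9360}) = 0.2817
P_2 = 1/(1+e^{-1.2922}) = 0.7845
L = (1−P_1) × P_2 = 0.7183 × 0.7845 = 0.56351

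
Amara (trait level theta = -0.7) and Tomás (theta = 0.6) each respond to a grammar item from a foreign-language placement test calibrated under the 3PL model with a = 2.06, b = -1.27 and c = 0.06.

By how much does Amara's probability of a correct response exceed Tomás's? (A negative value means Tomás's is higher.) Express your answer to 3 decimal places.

P(theta) = c + (1 − c) · 1 / (1 + exp(−a(theta − b)))
P(Amara) = 0.7781  [exponent 1.1742]
P(Tomás) = 0.9805  [exponent 3.8522]
Difference = 0.7781 − 0.9805 = -0.2024

-0.202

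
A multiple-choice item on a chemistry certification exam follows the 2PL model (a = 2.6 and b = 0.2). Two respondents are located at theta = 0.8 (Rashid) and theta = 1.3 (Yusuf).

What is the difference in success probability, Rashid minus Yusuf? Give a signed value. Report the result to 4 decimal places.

-0.1195

P(theta) = 1 / (1 + exp(−a(theta − b)))
P(Rashid) = 0.8264  [exponent 1.5600]
P(Yusuf) = 0.9458  [exponent 2.8600]
Difference = 0.8264 − 0.9458 = -0.1195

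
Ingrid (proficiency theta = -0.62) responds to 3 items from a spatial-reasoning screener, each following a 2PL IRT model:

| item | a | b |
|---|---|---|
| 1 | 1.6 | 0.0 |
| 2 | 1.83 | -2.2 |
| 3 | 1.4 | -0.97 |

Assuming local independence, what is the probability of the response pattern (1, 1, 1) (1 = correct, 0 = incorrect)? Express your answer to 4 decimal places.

P(theta) = 1 / (1 + exp(−a(theta − b)))
P_1 = 1/(1+e^{0.9920}) = 0.2705
P_2 = 1/(1+e^{-2.8914}) = 0.9474
P_3 = 1/(1+e^{-0.4900}) = 0.6201
L = P_1 × P_2 × P_3 = 0.2705 × 0.9474 × 0.6201 = 0.15893

0.1589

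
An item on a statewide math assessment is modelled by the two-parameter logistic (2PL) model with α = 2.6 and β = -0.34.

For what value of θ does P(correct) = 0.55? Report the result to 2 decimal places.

-0.26

P(θ) = 1 / (1 + exp(−α(θ − β)))
logit = ln(0.5500/0.4500) = 0.2007
θ = β + logit/(α) = -0.34 + 0.2007/2.6000 = -0.2628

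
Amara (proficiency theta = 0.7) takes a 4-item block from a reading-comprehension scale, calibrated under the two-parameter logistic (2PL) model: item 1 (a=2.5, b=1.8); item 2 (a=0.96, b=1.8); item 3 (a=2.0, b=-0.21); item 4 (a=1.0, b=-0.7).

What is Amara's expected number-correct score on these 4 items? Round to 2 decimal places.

P(theta) = 1 / (1 + exp(−a(theta − b)))
P_1 = 1/(1+e^{2.7500}) = 0.0601
P_2 = 1/(1+e^{1.0560}) = 0.2581
P_3 = 1/(1+e^{-1.8200}) = 0.8606
P_4 = 1/(1+e^{-1.4000}) = 0.8022
E[score] = 0.0601 + 0.2581 + 0.8606 + 0.8022 = 1.9809

1.98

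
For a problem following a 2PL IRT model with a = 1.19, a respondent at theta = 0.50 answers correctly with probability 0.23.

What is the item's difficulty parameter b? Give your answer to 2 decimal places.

1.52

P(theta) = 1 / (1 + exp(−a(theta − b)))
logit(0.23) = ln(0.23/0.77) = -1.2083
b = theta − logit/(a) = 0.50 − (-1.2083)/1.1900 = 1.5154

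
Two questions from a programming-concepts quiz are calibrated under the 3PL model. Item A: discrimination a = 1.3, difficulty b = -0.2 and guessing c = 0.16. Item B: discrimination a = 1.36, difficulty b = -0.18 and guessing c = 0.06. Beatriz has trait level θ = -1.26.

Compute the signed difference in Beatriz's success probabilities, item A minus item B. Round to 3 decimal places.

0.093

P(θ) = c + (1 − c) · 1 / (1 + exp(−a(θ − b)))
P_A = 0.3291
P_B = 0.2359
P_A − P_B = 0.0932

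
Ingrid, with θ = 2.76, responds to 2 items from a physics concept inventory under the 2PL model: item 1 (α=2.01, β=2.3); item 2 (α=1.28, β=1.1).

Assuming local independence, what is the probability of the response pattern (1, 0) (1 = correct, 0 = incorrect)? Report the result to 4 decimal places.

0.0764

P(θ) = 1 / (1 + exp(−α(θ − β)))
P_1 = 1/(1+e^{-0.9246}) = 0.7160
P_2 = 1/(1+e^{-2.1248}) = 0.8933
L = P_1 × (1−P_2) = 0.7160 × 0.1067 = 0.07640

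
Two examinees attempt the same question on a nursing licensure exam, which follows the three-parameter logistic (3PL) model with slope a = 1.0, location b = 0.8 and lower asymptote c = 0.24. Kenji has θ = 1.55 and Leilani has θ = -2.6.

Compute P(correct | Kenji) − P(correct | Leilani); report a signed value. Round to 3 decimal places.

P(θ) = c + (1 − c) · 1 / (1 + exp(−a(θ − b)))
P(Kenji) = 0.7562  [exponent 0.7500]
P(Leilani) = 0.2645  [exponent -3.4000]
Difference = 0.7562 − 0.2645 = 0.4916

0.492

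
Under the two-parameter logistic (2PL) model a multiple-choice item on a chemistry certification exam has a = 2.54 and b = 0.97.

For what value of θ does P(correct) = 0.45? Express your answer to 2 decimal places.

P(θ) = 1 / (1 + exp(−a(θ − b)))
logit = ln(0.4500/0.5500) = -0.2007
θ = b + logit/(a) = 0.97 + (-0.2007)/2.5400 = 0.8910

0.89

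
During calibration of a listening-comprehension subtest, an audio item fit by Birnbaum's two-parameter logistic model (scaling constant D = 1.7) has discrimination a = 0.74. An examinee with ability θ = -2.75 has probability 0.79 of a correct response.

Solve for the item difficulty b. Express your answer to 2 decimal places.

P(θ) = 1 / (1 + exp(−D·a(θ − b)))
logit(0.79) = ln(0.79/0.21) = 1.3249
b = θ − logit/(1.7·a) = -2.75 − 1.3249/1.2580 = -3.8032

-3.80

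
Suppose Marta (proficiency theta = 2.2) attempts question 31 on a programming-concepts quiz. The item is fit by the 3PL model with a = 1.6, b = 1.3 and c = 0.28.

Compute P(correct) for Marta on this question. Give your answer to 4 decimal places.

P(theta) = c + (1 − c) · 1 / (1 + exp(−a(theta − b)))
Exponent: 1.6 × (2.2 − 1.3) = 1.4400
1/(1 + e^{-1.4400}) = 0.8085
P = 0.28 + 0.72 × 0.8085 = 0.8621

0.8621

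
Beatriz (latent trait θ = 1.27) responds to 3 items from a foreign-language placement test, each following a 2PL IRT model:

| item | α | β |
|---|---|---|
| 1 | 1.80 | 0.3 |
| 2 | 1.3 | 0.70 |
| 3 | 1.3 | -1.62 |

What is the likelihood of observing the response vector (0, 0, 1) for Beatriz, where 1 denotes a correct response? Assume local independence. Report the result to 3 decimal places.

P(θ) = 1 / (1 + exp(−α(θ − β)))
P_1 = 1/(1+e^{-1.7460}) = 0.8514
P_2 = 1/(1+e^{-0.7410}) = 0.6772
P_3 = 1/(1+e^{-3.7570}) = 0.9772
L = (1−P_1) × (1−P_2) × P_3 = 0.1486 × 0.3228 × 0.9772 = 0.04686

0.047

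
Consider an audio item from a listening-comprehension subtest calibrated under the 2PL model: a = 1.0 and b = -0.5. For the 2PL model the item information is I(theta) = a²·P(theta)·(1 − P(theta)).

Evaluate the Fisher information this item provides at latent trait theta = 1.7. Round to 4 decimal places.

0.0898

P = 1/(1+e^{-2.2000}) = 0.9002
P(1−P) = 0.9002 × 0.0998 = 0.0898
I = a² × P(1−P) = 1.0² × 0.0898 = 0.08980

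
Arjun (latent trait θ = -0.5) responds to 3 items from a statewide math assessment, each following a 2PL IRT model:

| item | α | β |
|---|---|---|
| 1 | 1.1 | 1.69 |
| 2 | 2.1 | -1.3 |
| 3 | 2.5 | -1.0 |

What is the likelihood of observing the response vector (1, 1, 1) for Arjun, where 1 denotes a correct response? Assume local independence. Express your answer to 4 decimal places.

P(θ) = 1 / (1 + exp(−α(θ − β)))
P_1 = 1/(1+e^{2.4090}) = 0.0825
P_2 = 1/(1+e^{-1.6800}) = 0.8429
P_3 = 1/(1+e^{-1.2500}) = 0.7773
L = P_1 × P_2 × P_3 = 0.0825 × 0.8429 × 0.7773 = 0.05405

0.0540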